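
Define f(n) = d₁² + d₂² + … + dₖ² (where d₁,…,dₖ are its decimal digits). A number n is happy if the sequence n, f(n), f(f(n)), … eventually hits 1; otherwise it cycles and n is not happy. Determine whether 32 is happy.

32 → 3² + 2² = 13
13 → 1² + 3² = 10
10 → 1² + 0² = 1  — reached 1.

happy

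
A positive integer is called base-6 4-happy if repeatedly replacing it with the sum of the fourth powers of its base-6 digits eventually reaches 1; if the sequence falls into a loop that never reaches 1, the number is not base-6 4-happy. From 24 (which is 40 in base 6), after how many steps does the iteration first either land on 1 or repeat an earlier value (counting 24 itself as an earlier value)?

12

24 = (4,0)_6 → 4⁴ + 0⁴ = 256 + 0 = 256
256 = (1,1,0,4)_6 → 1⁴ + 1⁴ + 0⁴ + 4⁴ = 1 + 1 + 0 + 256 = 258
258 = (1,1,1,0)_6 → 1⁴ + 1⁴ + 1⁴ + 0⁴ = 1 + 1 + 1 + 0 = 3
3 = (3)_6 → 3⁴ = 81
81 = (2,1,3)_6 → 2⁴ + 1⁴ + 3⁴ = 16 + 1 + 81 = 98
98 = (2,4,2)_6 → 2⁴ + 4⁴ + 2⁴ = 16 + 256 + 16 = 288
288 = (1,2,0,0)_6 → 1⁴ + 2⁴ + 0⁴ + 0⁴ = 1 + 16 + 0 + 0 = 17
17 = (2,5)_6 → 2⁴ + 5⁴ = 16 + 625 = 641
641 = (2,5,4,5)_6 → 2⁴ + 5⁴ + 4⁴ + 5⁴ = 16 + 625 + 256 + 625 = 1522
1522 = (1,1,0,1,4)_6 → 1⁴ + 1⁴ + 0⁴ + 1⁴ + 4⁴ = 1 + 1 + 0 + 1 + 256 = 259
259 = (1,1,1,1)_6 → 1⁴ + 1⁴ + 1⁴ + 1⁴ = 1 + 1 + 1 + 1 = 4
4 = (4)_6 → 4⁴ = 256  — 256 repeats.
That took 12 steps.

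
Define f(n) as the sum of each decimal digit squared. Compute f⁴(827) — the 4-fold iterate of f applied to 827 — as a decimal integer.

827 → 117
117 → 51
51 → 26
26 → 40

40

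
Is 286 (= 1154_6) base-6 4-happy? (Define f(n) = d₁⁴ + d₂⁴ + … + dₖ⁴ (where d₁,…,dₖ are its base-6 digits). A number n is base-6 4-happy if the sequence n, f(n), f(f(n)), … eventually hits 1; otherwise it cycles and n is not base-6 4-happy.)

not base-6 4-happy

286 = (1,1,5,4)_6 → 1⁴ + 1⁴ + 5⁴ + 4⁴ = 1 + 1 + 625 + 256 = 883
883 = (4,0,3,1)_6 → 4⁴ + 0⁴ + 3⁴ + 1⁴ = 256 + 0 + 81 + 1 = 338
338 = (1,3,2,2)_6 → 1⁴ + 3⁴ + 2⁴ + 2⁴ = 1 + 81 + 16 + 16 = 114
114 = (3,1,0)_6 → 3⁴ + 1⁴ + 0⁴ = 81 + 1 + 0 = 82
82 = (2,1,4)_6 → 2⁴ + 1⁴ + 4⁴ = 16 + 1 + 256 = 273
273 = (1,1,3,3)_6 → 1⁴ + 1⁴ + 3⁴ + 3⁴ = 1 + 1 + 81 + 81 = 164
164 = (4,3,2)_6 → 4⁴ + 3⁴ + 2⁴ = 256 + 81 + 16 = 353
353 = (1,3,4,5)_6 → 1⁴ + 3⁴ + 4⁴ + 5⁴ = 1 + 81 + 256 + 625 = 963
963 = (4,2,4,3)_6 → 4⁴ + 2⁴ + 4⁴ + 3⁴ = 256 + 16 + 256 + 81 = 609
609 = (2,4,5,3)_6 → 2⁴ + 4⁴ + 5⁴ + 3⁴ = 16 + 256 + 625 + 81 = 978
978 = (4,3,1,0)_6 → 4⁴ + 3⁴ + 1⁴ + 0⁴ = 256 + 81 + 1 + 0 = 338  — 338 already seen; the sequence cycles without reaching 1.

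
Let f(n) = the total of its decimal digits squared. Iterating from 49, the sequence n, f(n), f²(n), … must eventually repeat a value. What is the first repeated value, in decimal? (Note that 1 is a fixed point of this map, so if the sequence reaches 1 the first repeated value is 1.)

1

49 → 4² + 9² = 16 + 81 = 97
97 → 9² + 7² = 81 + 49 = 130
130 → 1² + 3² + 0² = 1 + 9 + 0 = 10
10 → 1² + 0² = 1 + 0 = 1  — reached the fixed point 1.
1 → 1, so 1 is the first repeated value.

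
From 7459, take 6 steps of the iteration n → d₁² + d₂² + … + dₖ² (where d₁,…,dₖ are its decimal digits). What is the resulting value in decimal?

37

7459 → 7² + 4² + 5² + 9² = 49 + 16 + 25 + 81 = 171
171 → 1² + 7² + 1² = 1 + 49 + 1 = 51
51 → 5² + 1² = 25 + 1 = 26
26 → 2² + 6² = 4 + 36 = 40
40 → 4² + 0² = 16 + 0 = 16
16 → 1² + 6² = 1 + 36 = 37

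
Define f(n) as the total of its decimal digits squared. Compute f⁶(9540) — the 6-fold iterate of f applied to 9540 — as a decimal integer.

9540 → 9² + 5² + 4² + 0² = 122
122 → 1² + 2² + 2² = 9
9 → 9² = 81
81 → 8² + 1² = 65
65 → 6² + 5² = 61
61 → 6² + 1² = 37

37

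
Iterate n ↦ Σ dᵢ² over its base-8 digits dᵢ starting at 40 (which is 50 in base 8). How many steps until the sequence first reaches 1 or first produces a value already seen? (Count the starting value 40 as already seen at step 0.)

4

40 = (5,0)_8 → 25
25 = (3,1)_8 → 10
10 = (1,2)_8 → 5
5 = (5)_8 → 25  — 25 repeats.
That took 4 steps.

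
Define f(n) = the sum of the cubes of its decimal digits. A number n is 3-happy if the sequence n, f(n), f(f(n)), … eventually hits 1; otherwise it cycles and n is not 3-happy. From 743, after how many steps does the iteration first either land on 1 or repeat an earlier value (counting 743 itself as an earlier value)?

9

743 → 7³ + 4³ + 3³ = 343 + 64 + 27 = 434
434 → 4³ + 3³ + 4³ = 64 + 27 + 64 = 155
155 → 1³ + 5³ + 5³ = 1 + 125 + 125 = 251
251 → 2³ + 5³ + 1³ = 8 + 125 + 1 = 134
134 → 1³ + 3³ + 4³ = 1 + 27 + 64 = 92
92 → 9³ + 2³ = 729 + 8 = 737
737 → 7³ + 3³ + 7³ = 343 + 27 + 343 = 713
713 → 7³ + 1³ + 3³ = 343 + 1 + 27 = 371
371 → 3³ + 7³ + 1³ = 27 + 343 + 1 = 371  — 371 repeats.
That took 9 steps.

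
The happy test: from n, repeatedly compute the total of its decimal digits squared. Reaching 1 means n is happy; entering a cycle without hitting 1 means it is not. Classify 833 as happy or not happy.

happy

833 → 8² + 3² + 3² = 64 + 9 + 9 = 82
82 → 8² + 2² = 64 + 4 = 68
68 → 6² + 8² = 36 + 64 = 100
100 → 1² + 0² + 0² = 1 + 0 + 0 = 1  — reached 1.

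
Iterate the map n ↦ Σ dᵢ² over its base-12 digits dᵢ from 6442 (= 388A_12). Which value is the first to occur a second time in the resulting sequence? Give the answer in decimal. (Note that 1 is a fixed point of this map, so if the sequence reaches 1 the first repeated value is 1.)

29

6442 = (3,8,8,10)_12 → 3² + 8² + 8² + 10² = 9 + 64 + 64 + 100 = 237
237 = (1,7,9)_12 → 1² + 7² + 9² = 1 + 49 + 81 = 131
131 = (10,11)_12 → 10² + 11² = 100 + 121 = 221
221 = (1,6,5)_12 → 1² + 6² + 5² = 1 + 36 + 25 = 62
62 = (5,2)_12 → 5² + 2² = 25 + 4 = 29
29 = (2,5)_12 → 2² + 5² = 4 + 25 = 29  — 29 already appeared earlier.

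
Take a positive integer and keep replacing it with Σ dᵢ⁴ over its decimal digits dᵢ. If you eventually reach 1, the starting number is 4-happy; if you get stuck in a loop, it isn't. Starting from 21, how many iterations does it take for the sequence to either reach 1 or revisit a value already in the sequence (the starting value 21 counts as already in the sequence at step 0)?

21 → 17
17 → 2402
2402 → 288
288 → 8208
8208 → 8208  — 8208 repeats.
That took 5 steps.

5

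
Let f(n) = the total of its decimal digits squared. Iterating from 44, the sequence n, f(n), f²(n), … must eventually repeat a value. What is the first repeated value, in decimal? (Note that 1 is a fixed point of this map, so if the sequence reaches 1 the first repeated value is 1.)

1

44 → 4² + 4² = 32
32 → 3² + 2² = 13
13 → 1² + 3² = 10
10 → 1² + 0² = 1  — reached the fixed point 1.
1 → 1, so 1 is the first repeated value.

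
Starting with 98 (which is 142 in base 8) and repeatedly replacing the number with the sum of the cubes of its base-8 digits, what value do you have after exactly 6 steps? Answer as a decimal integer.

98 = (1,4,2)_8 → 1³ + 4³ + 2³ = 1 + 64 + 8 = 73
73 = (1,1,1)_8 → 1³ + 1³ + 1³ = 1 + 1 + 1 = 3
3 = (3)_8 → 3³ = 27
27 = (3,3)_8 → 3³ + 3³ = 27 + 27 = 54
54 = (6,6)_8 → 6³ + 6³ = 216 + 216 = 432
432 = (6,6,0)_8 → 6³ + 6³ + 0³ = 216 + 216 + 0 = 432

432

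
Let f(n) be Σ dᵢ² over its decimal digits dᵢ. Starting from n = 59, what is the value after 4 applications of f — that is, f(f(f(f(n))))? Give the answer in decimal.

59 → 5² + 9² = 106
106 → 1² + 0² + 6² = 37
37 → 3² + 7² = 58
58 → 5² + 8² = 89

89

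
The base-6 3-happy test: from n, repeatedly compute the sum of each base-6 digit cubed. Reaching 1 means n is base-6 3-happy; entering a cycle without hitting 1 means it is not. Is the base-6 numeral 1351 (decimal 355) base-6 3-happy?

355 = (1,3,5,1)_6 → 1³ + 3³ + 5³ + 1³ = 1 + 27 + 125 + 1 = 154
154 = (4,1,4)_6 → 4³ + 1³ + 4³ = 64 + 1 + 64 = 129
129 = (3,3,3)_6 → 3³ + 3³ + 3³ = 27 + 27 + 27 = 81
81 = (2,1,3)_6 → 2³ + 1³ + 3³ = 8 + 1 + 27 = 36
36 = (1,0,0)_6 → 1³ + 0³ + 0³ = 1 + 0 + 0 = 1  — reached 1.

base-6 3-happy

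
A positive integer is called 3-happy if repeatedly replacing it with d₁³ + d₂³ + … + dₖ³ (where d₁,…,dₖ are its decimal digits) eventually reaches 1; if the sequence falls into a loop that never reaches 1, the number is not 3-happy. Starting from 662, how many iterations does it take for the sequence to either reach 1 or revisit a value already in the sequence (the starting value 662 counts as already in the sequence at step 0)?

9

662 → 6³ + 6³ + 2³ = 440
440 → 4³ + 4³ + 0³ = 128
128 → 1³ + 2³ + 8³ = 521
521 → 5³ + 2³ + 1³ = 134
134 → 1³ + 3³ + 4³ = 92
92 → 9³ + 2³ = 737
737 → 7³ + 3³ + 7³ = 713
713 → 7³ + 1³ + 3³ = 371
371 → 3³ + 7³ + 1³ = 371  — 371 repeats.
That took 9 steps.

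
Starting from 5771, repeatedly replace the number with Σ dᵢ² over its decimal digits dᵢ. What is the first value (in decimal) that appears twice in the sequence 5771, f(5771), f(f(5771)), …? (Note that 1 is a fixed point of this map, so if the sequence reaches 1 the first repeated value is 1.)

89

5771 → 5² + 7² + 7² + 1² = 25 + 49 + 49 + 1 = 124
124 → 1² + 2² + 4² = 1 + 4 + 16 = 21
21 → 2² + 1² = 4 + 1 = 5
5 → 5² = 25
25 → 2² + 5² = 4 + 25 = 29
29 → 2² + 9² = 4 + 81 = 85
85 → 8² + 5² = 64 + 25 = 89
89 → 8² + 9² = 64 + 81 = 145
145 → 1² + 4² + 5² = 1 + 16 + 25 = 42
42 → 4² + 2² = 16 + 4 = 20
20 → 2² + 0² = 4 + 0 = 4
4 → 4² = 16
16 → 1² + 6² = 1 + 36 = 37
37 → 3² + 7² = 9 + 49 = 58
58 → 5² + 8² = 25 + 64 = 89  — 89 already appeared earlier.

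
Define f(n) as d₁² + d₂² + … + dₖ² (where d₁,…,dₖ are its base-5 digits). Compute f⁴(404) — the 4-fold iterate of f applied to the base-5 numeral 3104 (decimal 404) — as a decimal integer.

16

404 = (3,1,0,4)_5 → 3² + 1² + 0² + 4² = 26
26 = (1,0,1)_5 → 1² + 0² + 1² = 2
2 = (2)_5 → 2² = 4
4 = (4)_5 → 4² = 16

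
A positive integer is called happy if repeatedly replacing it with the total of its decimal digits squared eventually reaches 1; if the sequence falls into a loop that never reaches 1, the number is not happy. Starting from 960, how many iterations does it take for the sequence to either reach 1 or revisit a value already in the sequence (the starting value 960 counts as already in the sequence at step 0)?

960 → 9² + 6² + 0² = 81 + 36 + 0 = 117
117 → 1² + 1² + 7² = 1 + 1 + 49 = 51
51 → 5² + 1² = 25 + 1 = 26
26 → 2² + 6² = 4 + 36 = 40
40 → 4² + 0² = 16 + 0 = 16
16 → 1² + 6² = 1 + 36 = 37
37 → 3² + 7² = 9 + 49 = 58
58 → 5² + 8² = 25 + 64 = 89
89 → 8² + 9² = 64 + 81 = 145
145 → 1² + 4² + 5² = 1 + 16 + 25 = 42
42 → 4² + 2² = 16 + 4 = 20
20 → 2² + 0² = 4 + 0 = 4
4 → 4² = 16  — 16 repeats.
That took 13 steps.

13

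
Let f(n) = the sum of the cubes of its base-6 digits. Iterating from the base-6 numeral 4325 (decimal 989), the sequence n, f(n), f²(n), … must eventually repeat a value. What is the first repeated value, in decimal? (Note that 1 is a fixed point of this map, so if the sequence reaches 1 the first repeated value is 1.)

190

989 = (4,3,2,5)_6 → 4³ + 3³ + 2³ + 5³ = 64 + 27 + 8 + 125 = 224
224 = (1,0,1,2)_6 → 1³ + 0³ + 1³ + 2³ = 1 + 0 + 1 + 8 = 10
10 = (1,4)_6 → 1³ + 4³ = 1 + 64 = 65
65 = (1,4,5)_6 → 1³ + 4³ + 5³ = 1 + 64 + 125 = 190
190 = (5,1,4)_6 → 5³ + 1³ + 4³ = 125 + 1 + 64 = 190  — 190 already appeared earlier.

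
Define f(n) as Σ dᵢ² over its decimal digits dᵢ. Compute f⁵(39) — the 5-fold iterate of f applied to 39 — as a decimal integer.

39 → 90
90 → 81
81 → 65
65 → 61
61 → 37

37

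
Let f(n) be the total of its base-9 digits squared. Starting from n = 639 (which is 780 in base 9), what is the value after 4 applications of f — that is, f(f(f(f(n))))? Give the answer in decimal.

65

639 = (7,8,0)_9 → 7² + 8² + 0² = 113
113 = (1,3,5)_9 → 1² + 3² + 5² = 35
35 = (3,8)_9 → 3² + 8² = 73
73 = (8,1)_9 → 8² + 1² = 65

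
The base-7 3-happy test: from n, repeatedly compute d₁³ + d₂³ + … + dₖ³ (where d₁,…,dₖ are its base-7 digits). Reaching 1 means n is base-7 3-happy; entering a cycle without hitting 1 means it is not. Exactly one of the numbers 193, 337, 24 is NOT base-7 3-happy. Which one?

193: 193 → 307 → 433 → 343 → 1  — reaches 1 (base-7 3-happy)
337: 337 → 433 → 343 → 1  — reaches 1 (base-7 3-happy)
24: 24 → 54 → 126 → 72 → 36 → 126  — repeats 126 (not base-7 3-happy)

24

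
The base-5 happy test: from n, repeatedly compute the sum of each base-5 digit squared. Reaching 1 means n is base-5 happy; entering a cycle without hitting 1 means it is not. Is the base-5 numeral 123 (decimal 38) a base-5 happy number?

38 = (1,2,3)_5 → 1² + 2² + 3² = 14
14 = (2,4)_5 → 2² + 4² = 20
20 = (4,0)_5 → 4² + 0² = 16
16 = (3,1)_5 → 3² + 1² = 10
10 = (2,0)_5 → 2² + 0² = 4
4 = (4)_5 → 4² = 16  — 16 already seen; the sequence cycles without reaching 1.

not base-5 happy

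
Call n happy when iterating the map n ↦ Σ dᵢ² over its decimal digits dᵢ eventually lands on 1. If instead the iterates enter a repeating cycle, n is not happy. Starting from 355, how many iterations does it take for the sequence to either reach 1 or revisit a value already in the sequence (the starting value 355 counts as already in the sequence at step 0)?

355 → 3² + 5² + 5² = 59
59 → 5² + 9² = 106
106 → 1² + 0² + 6² = 37
37 → 3² + 7² = 58
58 → 5² + 8² = 89
89 → 8² + 9² = 145
145 → 1² + 4² + 5² = 42
42 → 4² + 2² = 20
20 → 2² + 0² = 4
4 → 4² = 16
16 → 1² + 6² = 37  — 37 repeats.
That took 11 steps.

11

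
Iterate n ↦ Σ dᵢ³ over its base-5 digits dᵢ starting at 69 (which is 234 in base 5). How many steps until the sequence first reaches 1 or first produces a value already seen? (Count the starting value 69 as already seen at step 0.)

69 = (2,3,4)_5 → 2³ + 3³ + 4³ = 8 + 27 + 64 = 99
99 = (3,4,4)_5 → 3³ + 4³ + 4³ = 27 + 64 + 64 = 155
155 = (1,1,1,0)_5 → 1³ + 1³ + 1³ + 0³ = 1 + 1 + 1 + 0 = 3
3 = (3)_5 → 3³ = 27
27 = (1,0,2)_5 → 1³ + 0³ + 2³ = 1 + 0 + 8 = 9
9 = (1,4)_5 → 1³ + 4³ = 1 + 64 = 65
65 = (2,3,0)_5 → 2³ + 3³ + 0³ = 8 + 27 + 0 = 35
35 = (1,2,0)_5 → 1³ + 2³ + 0³ = 1 + 8 + 0 = 9  — 9 repeats.
That took 8 steps.

8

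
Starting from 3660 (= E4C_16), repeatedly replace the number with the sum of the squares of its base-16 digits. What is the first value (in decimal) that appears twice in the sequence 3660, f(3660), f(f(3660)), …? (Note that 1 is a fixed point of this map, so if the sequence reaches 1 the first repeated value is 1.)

3660 = (14,4,12)_16 → 14² + 4² + 12² = 356
356 = (1,6,4)_16 → 1² + 6² + 4² = 53
53 = (3,5)_16 → 3² + 5² = 34
34 = (2,2)_16 → 2² + 2² = 8
8 = (8)_16 → 8² = 64
64 = (4,0)_16 → 4² + 0² = 16
16 = (1,0)_16 → 1² + 0² = 1  — reached the fixed point 1.
1 → 1, so 1 is the first repeated value.

1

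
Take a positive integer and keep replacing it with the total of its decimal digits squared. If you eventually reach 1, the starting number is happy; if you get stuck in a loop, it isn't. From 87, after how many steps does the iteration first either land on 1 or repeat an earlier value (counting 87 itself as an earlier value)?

87 → 8² + 7² = 64 + 49 = 113
113 → 1² + 1² + 3² = 1 + 1 + 9 = 11
11 → 1² + 1² = 1 + 1 = 2
2 → 2² = 4
4 → 4² = 16
16 → 1² + 6² = 1 + 36 = 37
37 → 3² + 7² = 9 + 49 = 58
58 → 5² + 8² = 25 + 64 = 89
89 → 8² + 9² = 64 + 81 = 145
145 → 1² + 4² + 5² = 1 + 16 + 25 = 42
42 → 4² + 2² = 16 + 4 = 20
20 → 2² + 0² = 4 + 0 = 4  — 4 repeats.
That took 12 steps.

12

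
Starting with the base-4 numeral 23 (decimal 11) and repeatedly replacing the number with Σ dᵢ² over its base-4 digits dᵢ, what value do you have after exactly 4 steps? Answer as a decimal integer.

11 = (2,3)_4 → 2² + 3² = 4 + 9 = 13
13 = (3,1)_4 → 3² + 1² = 9 + 1 = 10
10 = (2,2)_4 → 2² + 2² = 4 + 4 = 8
8 = (2,0)_4 → 2² + 0² = 4 + 0 = 4

4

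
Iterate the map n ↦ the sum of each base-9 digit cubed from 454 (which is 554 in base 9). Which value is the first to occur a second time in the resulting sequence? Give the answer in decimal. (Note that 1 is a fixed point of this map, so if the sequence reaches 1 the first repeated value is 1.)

454 = (5,5,4)_9 → 314
314 = (3,7,8)_9 → 882
882 = (1,1,8,0)_9 → 514
514 = (6,3,1)_9 → 244
244 = (3,0,1)_9 → 28
28 = (3,1)_9 → 28  — 28 already appeared earlier.

28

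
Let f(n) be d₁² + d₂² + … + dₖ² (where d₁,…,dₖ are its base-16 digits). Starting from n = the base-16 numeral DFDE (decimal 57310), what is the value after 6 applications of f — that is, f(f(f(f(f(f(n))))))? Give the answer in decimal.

32

57310 = (13,15,13,14)_16 → 13² + 15² + 13² + 14² = 759
759 = (2,15,7)_16 → 2² + 15² + 7² = 278
278 = (1,1,6)_16 → 1² + 1² + 6² = 38
38 = (2,6)_16 → 2² + 6² = 40
40 = (2,8)_16 → 2² + 8² = 68
68 = (4,4)_16 → 4² + 4² = 32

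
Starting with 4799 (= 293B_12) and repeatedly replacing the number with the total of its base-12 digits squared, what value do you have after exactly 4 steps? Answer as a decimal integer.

100

4799 = (2,9,3,11)_12 → 2² + 9² + 3² + 11² = 4 + 81 + 9 + 121 = 215
215 = (1,5,11)_12 → 1² + 5² + 11² = 1 + 25 + 121 = 147
147 = (1,0,3)_12 → 1² + 0² + 3² = 1 + 0 + 9 = 10
10 = (10)_12 → 10² = 100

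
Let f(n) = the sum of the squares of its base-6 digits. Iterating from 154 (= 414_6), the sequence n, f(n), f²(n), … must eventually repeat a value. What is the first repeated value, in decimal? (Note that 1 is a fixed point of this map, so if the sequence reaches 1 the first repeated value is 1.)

41

154 = (4,1,4)_6 → 4² + 1² + 4² = 33
33 = (5,3)_6 → 5² + 3² = 34
34 = (5,4)_6 → 5² + 4² = 41
41 = (1,0,5)_6 → 1² + 0² + 5² = 26
26 = (4,2)_6 → 4² + 2² = 20
20 = (3,2)_6 → 3² + 2² = 13
13 = (2,1)_6 → 2² + 1² = 5
5 = (5)_6 → 5² = 25
25 = (4,1)_6 → 4² + 1² = 17
17 = (2,5)_6 → 2² + 5² = 29
29 = (4,5)_6 → 4² + 5² = 41  — 41 already appeared earlier.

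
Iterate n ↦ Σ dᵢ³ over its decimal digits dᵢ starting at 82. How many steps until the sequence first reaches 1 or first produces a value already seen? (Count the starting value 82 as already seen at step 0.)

5

82 → 8³ + 2³ = 520
520 → 5³ + 2³ + 0³ = 133
133 → 1³ + 3³ + 3³ = 55
55 → 5³ + 5³ = 250
250 → 2³ + 5³ + 0³ = 133  — 133 repeats.
That took 5 steps.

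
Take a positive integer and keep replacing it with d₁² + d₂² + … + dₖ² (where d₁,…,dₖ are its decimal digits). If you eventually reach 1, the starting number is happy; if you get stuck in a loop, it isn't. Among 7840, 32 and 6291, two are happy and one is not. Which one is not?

7840: 7840 → 129 → 86 → 100 → 1  — reaches 1 (happy)
32: 32 → 13 → 10 → 1  — reaches 1 (happy)
6291: 6291 → 122 → 9 → 81 → 65 → 61 → 37 → 58 → 89 → 145 → 42 → 20 → 4 → 16 → 37  — repeats 37 (not happy)

6291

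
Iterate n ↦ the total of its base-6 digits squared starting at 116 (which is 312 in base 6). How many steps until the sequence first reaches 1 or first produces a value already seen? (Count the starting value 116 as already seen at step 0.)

116 = (3,1,2)_6 → 3² + 1² + 2² = 9 + 1 + 4 = 14
14 = (2,2)_6 → 2² + 2² = 4 + 4 = 8
8 = (1,2)_6 → 1² + 2² = 1 + 4 = 5
5 = (5)_6 → 5² = 25
25 = (4,1)_6 → 4² + 1² = 16 + 1 = 17
17 = (2,5)_6 → 2² + 5² = 4 + 25 = 29
29 = (4,5)_6 → 4² + 5² = 16 + 25 = 41
41 = (1,0,5)_6 → 1² + 0² + 5² = 1 + 0 + 25 = 26
26 = (4,2)_6 → 4² + 2² = 16 + 4 = 20
20 = (3,2)_6 → 3² + 2² = 9 + 4 = 13
13 = (2,1)_6 → 2² + 1² = 4 + 1 = 5  — 5 repeats.
That took 11 steps.

11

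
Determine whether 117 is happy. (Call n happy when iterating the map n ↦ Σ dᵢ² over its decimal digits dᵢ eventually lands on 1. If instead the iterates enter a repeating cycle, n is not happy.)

117 → 1² + 1² + 7² = 51
51 → 5² + 1² = 26
26 → 2² + 6² = 40
40 → 4² + 0² = 16
16 → 1² + 6² = 37
37 → 3² + 7² = 58
58 → 5² + 8² = 89
89 → 8² + 9² = 145
145 → 1² + 4² + 5² = 42
42 → 4² + 2² = 20
20 → 2² + 0² = 4
4 → 4² = 16  — 16 already seen; the sequence cycles without reaching 1.

not happy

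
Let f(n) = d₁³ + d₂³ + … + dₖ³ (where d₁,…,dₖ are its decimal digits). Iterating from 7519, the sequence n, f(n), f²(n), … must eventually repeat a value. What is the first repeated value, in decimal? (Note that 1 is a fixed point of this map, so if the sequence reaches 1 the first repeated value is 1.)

7519 → 7³ + 5³ + 1³ + 9³ = 343 + 125 + 1 + 729 = 1198
1198 → 1³ + 1³ + 9³ + 8³ = 1 + 1 + 729 + 512 = 1243
1243 → 1³ + 2³ + 4³ + 3³ = 1 + 8 + 64 + 27 = 100
100 → 1³ + 0³ + 0³ = 1 + 0 + 0 = 1  — reached the fixed point 1.
1 → 1, so 1 is the first repeated value.

1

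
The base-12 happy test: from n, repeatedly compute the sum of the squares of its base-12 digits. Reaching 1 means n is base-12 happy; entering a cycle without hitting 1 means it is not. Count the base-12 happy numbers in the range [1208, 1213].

1208: 1208 → 144 → 1  (reaches 1)
1209: 1209 → 161 → 27 → 13 → 2 → 4 → 16 → 17 → 26 → 8 → 64 → 41 → 34 → 104 → 128 → 164 → 66 → 61 → 26  (repeats 26)
1210: 1210 → 180 → 10 → 100 → 80 → 100  (repeats 100)
1211: 1211 → 201 → 98 → 68 → 89 → 74 → 40 → 25 → 5 → 25  (repeats 25)
1212: 1212 → 89 → 74 → 40 → 25 → 5 → 25  (repeats 25)
1213: 1213 → 90 → 85 → 50 → 20 → 65 → 50  (repeats 50)
base-12 happy: 1208

1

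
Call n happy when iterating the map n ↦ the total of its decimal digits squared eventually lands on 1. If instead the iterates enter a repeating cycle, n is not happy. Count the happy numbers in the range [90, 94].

90: 90 → 81 → 65 → 61 → 37 → 58 → 89 → 145 → 42 → 20 → 4 → 16 → 37  (repeats 37)
91: 91 → 82 → 68 → 100 → 1  (reaches 1)
92: 92 → 85 → 89 → 145 → 42 → 20 → 4 → 16 → 37 → 58 → 89  (repeats 89)
93: 93 → 90 → 81 → 65 → 61 → 37 → 58 → 89 → 145 → 42 → 20 → 4 → 16 → 37  (repeats 37)
94: 94 → 97 → 130 → 10 → 1  (reaches 1)
happy: 91, 94

2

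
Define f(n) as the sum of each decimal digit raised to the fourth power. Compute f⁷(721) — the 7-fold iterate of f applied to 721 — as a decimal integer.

721 → 7⁴ + 2⁴ + 1⁴ = 2401 + 16 + 1 = 2418
2418 → 2⁴ + 4⁴ + 1⁴ + 8⁴ = 16 + 256 + 1 + 4096 = 4369
4369 → 4⁴ + 3⁴ + 6⁴ + 9⁴ = 256 + 81 + 1296 + 6561 = 8194
8194 → 8⁴ + 1⁴ + 9⁴ + 4⁴ = 4096 + 1 + 6561 + 256 = 10914
10914 → 1⁴ + 0⁴ + 9⁴ + 1⁴ + 4⁴ = 1 + 0 + 6561 + 1 + 256 = 6819
6819 → 6⁴ + 8⁴ + 1⁴ + 9⁴ = 1296 + 4096 + 1 + 6561 = 11954
11954 → 1⁴ + 1⁴ + 9⁴ + 5⁴ + 4⁴ = 1 + 1 + 6561 + 625 + 256 = 7444

7444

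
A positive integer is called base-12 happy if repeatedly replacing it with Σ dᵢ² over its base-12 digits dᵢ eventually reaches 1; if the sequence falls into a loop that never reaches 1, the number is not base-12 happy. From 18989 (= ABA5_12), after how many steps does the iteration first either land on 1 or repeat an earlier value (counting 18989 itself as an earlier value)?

5

18989 = (10,11,10,5)_12 → 10² + 11² + 10² + 5² = 346
346 = (2,4,10)_12 → 2² + 4² + 10² = 120
120 = (10,0)_12 → 10² + 0² = 100
100 = (8,4)_12 → 8² + 4² = 80
80 = (6,8)_12 → 6² + 8² = 100  — 100 repeats.
That took 5 steps.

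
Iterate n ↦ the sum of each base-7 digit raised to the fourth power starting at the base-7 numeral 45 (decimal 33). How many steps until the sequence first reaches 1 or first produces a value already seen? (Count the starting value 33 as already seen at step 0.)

15

33 = (4,5)_7 → 4⁴ + 5⁴ = 256 + 625 = 881
881 = (2,3,6,6)_7 → 2⁴ + 3⁴ + 6⁴ + 6⁴ = 16 + 81 + 1296 + 1296 = 2689
2689 = (1,0,5,6,1)_7 → 1⁴ + 0⁴ + 5⁴ + 6⁴ + 1⁴ = 1 + 0 + 625 + 1296 + 1 = 1923
1923 = (5,4,1,5)_7 → 5⁴ + 4⁴ + 1⁴ + 5⁴ = 625 + 256 + 1 + 625 = 1507
1507 = (4,2,5,2)_7 → 4⁴ + 2⁴ + 5⁴ + 2⁴ = 256 + 16 + 625 + 16 = 913
913 = (2,4,4,3)_7 → 2⁴ + 4⁴ + 4⁴ + 3⁴ = 16 + 256 + 256 + 81 = 609
609 = (1,5,3,0)_7 → 1⁴ + 5⁴ + 3⁴ + 0⁴ = 1 + 625 + 81 + 0 = 707
707 = (2,0,3,0)_7 → 2⁴ + 0⁴ + 3⁴ + 0⁴ = 16 + 0 + 81 + 0 = 97
97 = (1,6,6)_7 → 1⁴ + 6⁴ + 6⁴ = 1 + 1296 + 1296 = 2593
2593 = (1,0,3,6,3)_7 → 1⁴ + 0⁴ + 3⁴ + 6⁴ + 3⁴ = 1 + 0 + 81 + 1296 + 81 = 1459
1459 = (4,1,5,3)_7 → 4⁴ + 1⁴ + 5⁴ + 3⁴ = 256 + 1 + 625 + 81 = 963
963 = (2,5,4,4)_7 → 2⁴ + 5⁴ + 4⁴ + 4⁴ = 16 + 625 + 256 + 256 = 1153
1153 = (3,2,3,5)_7 → 3⁴ + 2⁴ + 3⁴ + 5⁴ = 81 + 16 + 81 + 625 = 803
803 = (2,2,2,5)_7 → 2⁴ + 2⁴ + 2⁴ + 5⁴ = 16 + 16 + 16 + 625 = 673
673 = (1,6,5,1)_7 → 1⁴ + 6⁴ + 5⁴ + 1⁴ = 1 + 1296 + 625 + 1 = 1923  — 1923 repeats.
That took 15 steps.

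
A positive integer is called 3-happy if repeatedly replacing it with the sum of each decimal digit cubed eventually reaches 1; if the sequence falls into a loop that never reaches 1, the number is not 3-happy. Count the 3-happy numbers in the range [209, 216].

1

209: 209 → 737 → 713 → 371 → 371  (repeats 371)
210: 210 → 9 → 729 → 1080 → 513 → 153 → 153  (repeats 153)
211: 211 → 10 → 1  (reaches 1)
212: 212 → 17 → 344 → 155 → 251 → 134 → 92 → 737 → 713 → 371 → 371  (repeats 371)
213: 213 → 36 → 243 → 99 → 1458 → 702 → 351 → 153 → 153  (repeats 153)
214: 214 → 73 → 370 → 370  (repeats 370)
215: 215 → 134 → 92 → 737 → 713 → 371 → 371  (repeats 371)
216: 216 → 225 → 141 → 66 → 432 → 99 → 1458 → 702 → 351 → 153 → 153  (repeats 153)
3-happy: 211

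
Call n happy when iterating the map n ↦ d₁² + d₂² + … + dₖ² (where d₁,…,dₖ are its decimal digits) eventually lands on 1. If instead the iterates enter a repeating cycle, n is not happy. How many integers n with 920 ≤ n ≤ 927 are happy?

920: 920 → 85 → 89 → 145 → 42 → 20 → 4 → 16 → 37 → 58 → 89  (repeats 89)
921: 921 → 86 → 100 → 1  (reaches 1)
922: 922 → 89 → 145 → 42 → 20 → 4 → 16 → 37 → 58 → 89  (repeats 89)
923: 923 → 94 → 97 → 130 → 10 → 1  (reaches 1)
924: 924 → 101 → 2 → 4 → 16 → 37 → 58 → 89 → 145 → 42 → 20 → 4  (repeats 4)
925: 925 → 110 → 2 → 4 → 16 → 37 → 58 → 89 → 145 → 42 → 20 → 4  (repeats 4)
926: 926 → 121 → 6 → 36 → 45 → 41 → 17 → 50 → 25 → 29 → 85 → 89 → 145 → 42 → 20 → 4 → 16 → 37 → 58 → 89  (repeats 89)
927: 927 → 134 → 26 → 40 → 16 → 37 → 58 → 89 → 145 → 42 → 20 → 4 → 16  (repeats 16)
happy: 921, 923

2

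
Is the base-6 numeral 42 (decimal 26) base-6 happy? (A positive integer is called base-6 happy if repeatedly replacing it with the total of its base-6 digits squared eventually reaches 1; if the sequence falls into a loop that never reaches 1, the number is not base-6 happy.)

not base-6 happy

26 = (4,2)_6 → 4² + 2² = 20
20 = (3,2)_6 → 3² + 2² = 13
13 = (2,1)_6 → 2² + 1² = 5
5 = (5)_6 → 5² = 25
25 = (4,1)_6 → 4² + 1² = 17
17 = (2,5)_6 → 2² + 5² = 29
29 = (4,5)_6 → 4² + 5² = 41
41 = (1,0,5)_6 → 1² + 0² + 5² = 26  — 26 already seen; the sequence cycles without reaching 1.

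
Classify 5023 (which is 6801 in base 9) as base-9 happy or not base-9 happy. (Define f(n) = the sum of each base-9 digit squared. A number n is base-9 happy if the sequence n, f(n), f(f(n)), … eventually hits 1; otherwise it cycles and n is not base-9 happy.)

base-9 happy

5023 = (6,8,0,1)_9 → 6² + 8² + 0² + 1² = 101
101 = (1,2,2)_9 → 1² + 2² + 2² = 9
9 = (1,0)_9 → 1² + 0² = 1  — reached 1.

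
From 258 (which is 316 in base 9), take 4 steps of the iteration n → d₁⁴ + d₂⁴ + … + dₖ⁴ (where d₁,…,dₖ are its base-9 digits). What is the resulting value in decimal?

258 = (3,1,6)_9 → 1378
1378 = (1,8,0,1)_9 → 4098
4098 = (5,5,5,3)_9 → 1956
1956 = (2,6,1,3)_9 → 1394

1394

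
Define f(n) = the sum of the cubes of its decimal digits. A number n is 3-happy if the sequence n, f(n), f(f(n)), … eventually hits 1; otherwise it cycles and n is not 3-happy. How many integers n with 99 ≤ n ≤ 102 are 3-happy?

99: 99 → 1458 → 702 → 351 → 153 → 153  — not 3-happy
100: 100 → 1  — 3-happy
101: 101 → 2 → 8 → 512 → 134 → 92 → 737 → 713 → 371 → 371  — not 3-happy
102: 102 → 9 → 729 → 1080 → 513 → 153 → 153  — not 3-happy
3-happy: 100

1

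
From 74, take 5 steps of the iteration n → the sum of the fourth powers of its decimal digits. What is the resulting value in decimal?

74 → 7⁴ + 4⁴ = 2401 + 256 = 2657
2657 → 2⁴ + 6⁴ + 5⁴ + 7⁴ = 16 + 1296 + 625 + 2401 = 4338
4338 → 4⁴ + 3⁴ + 3⁴ + 8⁴ = 256 + 81 + 81 + 4096 = 4514
4514 → 4⁴ + 5⁴ + 1⁴ + 4⁴ = 256 + 625 + 1 + 256 = 1138
1138 → 1⁴ + 1⁴ + 3⁴ + 8⁴ = 1 + 1 + 81 + 4096 = 4179

4179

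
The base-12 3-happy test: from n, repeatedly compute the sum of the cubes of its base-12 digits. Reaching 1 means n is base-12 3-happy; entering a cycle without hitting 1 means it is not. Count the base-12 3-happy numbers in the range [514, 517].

514: 514 → 1243 → 1198 → 1539 → 1539  — not base-12 3-happy
515: 515 → 1574 → 2339 → 1404 → 1458 → 1217 → 762 → 368 → 736 → 190 → 1028 → 856 → 1520 → 1728 → 1  — base-12 3-happy
516: 516 → 370 → 1224 → 728 → 637 → 190 → 1028 → 856 → 1520 → 1728 → 1  — base-12 3-happy
517: 517 → 371 → 1555 → 2072 → 585 → 793 → 342 → 288 → 8 → 512 → 755 → 1464 → 1008 → 343 → 415 → 1351 → 1136 → 1855 → 1344 → 793  — not base-12 3-happy
base-12 3-happy: 515, 516

2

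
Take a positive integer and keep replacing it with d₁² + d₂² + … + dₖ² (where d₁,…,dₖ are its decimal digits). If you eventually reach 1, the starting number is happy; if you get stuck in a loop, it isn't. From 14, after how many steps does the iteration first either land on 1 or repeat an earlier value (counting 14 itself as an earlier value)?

14

14 → 1² + 4² = 1 + 16 = 17
17 → 1² + 7² = 1 + 49 = 50
50 → 5² + 0² = 25 + 0 = 25
25 → 2² + 5² = 4 + 25 = 29
29 → 2² + 9² = 4 + 81 = 85
85 → 8² + 5² = 64 + 25 = 89
89 → 8² + 9² = 64 + 81 = 145
145 → 1² + 4² + 5² = 1 + 16 + 25 = 42
42 → 4² + 2² = 16 + 4 = 20
20 → 2² + 0² = 4 + 0 = 4
4 → 4² = 16
16 → 1² + 6² = 1 + 36 = 37
37 → 3² + 7² = 9 + 49 = 58
58 → 5² + 8² = 25 + 64 = 89  — 89 repeats.
That took 14 steps.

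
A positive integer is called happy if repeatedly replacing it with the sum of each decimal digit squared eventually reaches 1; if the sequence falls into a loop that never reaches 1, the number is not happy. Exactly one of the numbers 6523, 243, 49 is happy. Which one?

6523: 6523 → 74 → 65 → 61 → 37 → 58 → 89 → 145 → 42 → 20 → 4 → 16 → 37  — repeats 37 (not happy)
243: 243 → 29 → 85 → 89 → 145 → 42 → 20 → 4 → 16 → 37 → 58 → 89  — repeats 89 (not happy)
49: 49 → 97 → 130 → 10 → 1  — reaches 1 (happy)

49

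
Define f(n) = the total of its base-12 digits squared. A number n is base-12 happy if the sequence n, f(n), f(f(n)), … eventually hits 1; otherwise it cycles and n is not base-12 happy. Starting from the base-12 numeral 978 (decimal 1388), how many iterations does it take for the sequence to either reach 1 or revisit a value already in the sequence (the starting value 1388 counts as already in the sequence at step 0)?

9

1388 = (9,7,8)_12 → 9² + 7² + 8² = 194
194 = (1,4,2)_12 → 1² + 4² + 2² = 21
21 = (1,9)_12 → 1² + 9² = 82
82 = (6,10)_12 → 6² + 10² = 136
136 = (11,4)_12 → 11² + 4² = 137
137 = (11,5)_12 → 11² + 5² = 146
146 = (1,0,2)_12 → 1² + 0² + 2² = 5
5 = (5)_12 → 5² = 25
25 = (2,1)_12 → 2² + 1² = 5  — 5 repeats.
That took 9 steps.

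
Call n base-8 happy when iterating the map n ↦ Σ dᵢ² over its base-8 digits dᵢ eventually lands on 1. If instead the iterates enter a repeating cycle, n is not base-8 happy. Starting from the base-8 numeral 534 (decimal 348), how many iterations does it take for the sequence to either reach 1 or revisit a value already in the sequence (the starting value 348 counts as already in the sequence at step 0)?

348 = (5,3,4)_8 → 50
50 = (6,2)_8 → 40
40 = (5,0)_8 → 25
25 = (3,1)_8 → 10
10 = (1,2)_8 → 5
5 = (5)_8 → 25  — 25 repeats.
That took 6 steps.

6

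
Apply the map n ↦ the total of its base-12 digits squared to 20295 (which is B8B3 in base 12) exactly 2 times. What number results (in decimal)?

20295 = (11,8,11,3)_12 → 315
315 = (2,2,3)_12 → 17

17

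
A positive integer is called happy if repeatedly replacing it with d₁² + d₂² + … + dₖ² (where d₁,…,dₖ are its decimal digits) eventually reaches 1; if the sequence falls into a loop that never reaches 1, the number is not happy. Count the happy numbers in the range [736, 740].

2

736: 736 → 94 → 97 → 130 → 10 → 1  (reaches 1)
737: 737 → 107 → 50 → 25 → 29 → 85 → 89 → 145 → 42 → 20 → 4 → 16 → 37 → 58 → 89  (repeats 89)
738: 738 → 122 → 9 → 81 → 65 → 61 → 37 → 58 → 89 → 145 → 42 → 20 → 4 → 16 → 37  (repeats 37)
739: 739 → 139 → 91 → 82 → 68 → 100 → 1  (reaches 1)
740: 740 → 65 → 61 → 37 → 58 → 89 → 145 → 42 → 20 → 4 → 16 → 37  (repeats 37)
happy: 736, 739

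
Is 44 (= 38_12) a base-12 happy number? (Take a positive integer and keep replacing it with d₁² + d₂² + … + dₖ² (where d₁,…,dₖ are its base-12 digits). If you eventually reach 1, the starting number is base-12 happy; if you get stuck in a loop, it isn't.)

not base-12 happy

44 = (3,8)_12 → 3² + 8² = 73
73 = (6,1)_12 → 6² + 1² = 37
37 = (3,1)_12 → 3² + 1² = 10
10 = (10)_12 → 10² = 100
100 = (8,4)_12 → 8² + 4² = 80
80 = (6,8)_12 → 6² + 8² = 100  — 100 already seen; the sequence cycles without reaching 1.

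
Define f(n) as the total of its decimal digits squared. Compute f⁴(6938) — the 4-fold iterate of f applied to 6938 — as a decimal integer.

100

6938 → 190
190 → 82
82 → 68
68 → 100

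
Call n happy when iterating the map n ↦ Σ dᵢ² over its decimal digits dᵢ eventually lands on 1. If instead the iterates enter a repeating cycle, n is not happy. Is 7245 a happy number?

7245 → 7² + 2² + 4² + 5² = 49 + 4 + 16 + 25 = 94
94 → 9² + 4² = 81 + 16 = 97
97 → 9² + 7² = 81 + 49 = 130
130 → 1² + 3² + 0² = 1 + 9 + 0 = 10
10 → 1² + 0² = 1 + 0 = 1  — reached 1.

happy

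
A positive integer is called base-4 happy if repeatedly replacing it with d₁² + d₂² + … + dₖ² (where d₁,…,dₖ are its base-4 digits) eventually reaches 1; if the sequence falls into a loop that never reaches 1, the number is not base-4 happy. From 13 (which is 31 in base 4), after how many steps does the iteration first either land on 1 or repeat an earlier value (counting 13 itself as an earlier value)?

4

13 = (3,1)_4 → 3² + 1² = 9 + 1 = 10
10 = (2,2)_4 → 2² + 2² = 4 + 4 = 8
8 = (2,0)_4 → 2² + 0² = 4 + 0 = 4
4 = (1,0)_4 → 1² + 0² = 1 + 0 = 1  — reached 1.
That took 4 steps.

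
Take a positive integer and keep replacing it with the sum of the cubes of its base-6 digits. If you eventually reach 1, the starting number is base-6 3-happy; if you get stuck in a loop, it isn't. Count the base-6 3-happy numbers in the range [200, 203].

3

200: 200 → 160 → 136 → 155 → 190 → 190  (repeats 190)
201: 201 → 179 → 314 → 81 → 36 → 1  (reaches 1)
202: 202 → 216 → 1  (reaches 1)
203: 203 → 277 → 67 → 127 → 55 → 29 → 189 → 153 → 92 → 43 → 3 → 27 → 91 → 36 → 1  (reaches 1)
base-6 3-happy: 201, 202, 203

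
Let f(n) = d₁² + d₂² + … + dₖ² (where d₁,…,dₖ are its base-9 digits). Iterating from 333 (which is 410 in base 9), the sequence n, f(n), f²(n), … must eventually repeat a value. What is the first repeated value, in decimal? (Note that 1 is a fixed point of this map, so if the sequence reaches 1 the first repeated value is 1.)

333 = (4,1,0)_9 → 4² + 1² + 0² = 17
17 = (1,8)_9 → 1² + 8² = 65
65 = (7,2)_9 → 7² + 2² = 53
53 = (5,8)_9 → 5² + 8² = 89
89 = (1,0,8)_9 → 1² + 0² + 8² = 65  — 65 already appeared earlier.

65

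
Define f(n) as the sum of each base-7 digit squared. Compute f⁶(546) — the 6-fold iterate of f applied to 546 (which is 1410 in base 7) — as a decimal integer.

4

546 = (1,4,1,0)_7 → 18
18 = (2,4)_7 → 20
20 = (2,6)_7 → 40
40 = (5,5)_7 → 50
50 = (1,0,1)_7 → 2
2 = (2)_7 → 4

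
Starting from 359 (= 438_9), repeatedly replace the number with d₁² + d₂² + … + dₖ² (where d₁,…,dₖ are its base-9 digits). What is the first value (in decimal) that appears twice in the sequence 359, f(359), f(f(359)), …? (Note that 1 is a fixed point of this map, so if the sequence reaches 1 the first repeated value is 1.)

89

359 = (4,3,8)_9 → 4² + 3² + 8² = 89
89 = (1,0,8)_9 → 1² + 0² + 8² = 65
65 = (7,2)_9 → 7² + 2² = 53
53 = (5,8)_9 → 5² + 8² = 89  — 89 already appeared earlier.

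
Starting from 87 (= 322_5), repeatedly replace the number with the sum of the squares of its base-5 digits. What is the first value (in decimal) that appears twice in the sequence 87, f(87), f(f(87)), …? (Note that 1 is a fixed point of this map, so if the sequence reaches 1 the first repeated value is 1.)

13

87 = (3,2,2)_5 → 3² + 2² + 2² = 9 + 4 + 4 = 17
17 = (3,2)_5 → 3² + 2² = 9 + 4 = 13
13 = (2,3)_5 → 2² + 3² = 4 + 9 = 13  — 13 already appeared earlier.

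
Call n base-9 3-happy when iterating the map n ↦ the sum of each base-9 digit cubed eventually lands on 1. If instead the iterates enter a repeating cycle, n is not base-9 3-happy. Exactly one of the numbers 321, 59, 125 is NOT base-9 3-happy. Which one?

321

321: 321 → 755 → 521 → 755  — repeats 755 (not base-9 3-happy)
59: 59 → 341 → 577 → 345 → 99 → 9 → 1  — reaches 1 (base-9 3-happy)
125: 125 → 577 → 345 → 99 → 9 → 1  — reaches 1 (base-9 3-happy)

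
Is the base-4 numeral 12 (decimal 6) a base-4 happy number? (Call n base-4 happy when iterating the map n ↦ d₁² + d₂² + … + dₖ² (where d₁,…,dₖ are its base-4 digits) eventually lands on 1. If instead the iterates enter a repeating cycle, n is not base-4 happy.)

base-4 happy

6 = (1,2)_4 → 1² + 2² = 1 + 4 = 5
5 = (1,1)_4 → 1² + 1² = 1 + 1 = 2
2 = (2)_4 → 2² = 4
4 = (1,0)_4 → 1² + 0² = 1 + 0 = 1  — reached 1.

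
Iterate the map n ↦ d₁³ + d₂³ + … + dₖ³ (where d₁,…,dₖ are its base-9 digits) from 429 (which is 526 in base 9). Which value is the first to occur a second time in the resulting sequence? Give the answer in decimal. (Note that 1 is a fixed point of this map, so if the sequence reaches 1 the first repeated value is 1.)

127

429 = (5,2,6)_9 → 5³ + 2³ + 6³ = 349
349 = (4,2,7)_9 → 4³ + 2³ + 7³ = 415
415 = (5,1,1)_9 → 5³ + 1³ + 1³ = 127
127 = (1,5,1)_9 → 1³ + 5³ + 1³ = 127  — 127 already appeared earlier.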